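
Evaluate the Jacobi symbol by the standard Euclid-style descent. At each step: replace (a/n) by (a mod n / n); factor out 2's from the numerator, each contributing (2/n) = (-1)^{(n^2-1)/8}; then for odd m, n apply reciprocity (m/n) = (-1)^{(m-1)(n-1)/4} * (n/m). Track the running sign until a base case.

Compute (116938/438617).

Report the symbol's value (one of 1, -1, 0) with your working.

factor out 2^1: 116938 = 2^1·58469; with 438617 mod 8 = 1, (2/438617) = +1; sign now +1; continue with (58469/438617)
flip (58469/438617) -> (438617/58469): both odd, 58469 mod 4 = 1, 438617 mod 4 = 1, so the flip contributes +1; sign now +1
(438617/58469): 438617 mod 58469 = 29334, so (438617/58469) = (29334/58469)
factor out 2^1: 29334 = 2^1·14667; with 58469 mod 8 = 5, (2/58469) = -1; sign now -1; continue with (14667/58469)
flip (14667/58469) -> (58469/14667): both odd, 14667 mod 4 = 3, 58469 mod 4 = 1, so the flip contributes +1; sign now -1
(58469/14667): 58469 mod 14667 = 14468, so (58469/14667) = (14468/14667)
factor out 2^2: 14468 = 2^2·3617; with 14667 mod 8 = 3, (2/14667) = -1; sign now -1; continue with (3617/14667)
flip (3617/14667) -> (14667/3617): both odd, 3617 mod 4 = 1, 14667 mod 4 = 3, so the flip contributes +1; sign now -1
(14667/3617): 14667 mod 3617 = 199, so (14667/3617) = (199/3617)
flip (199/3617) -> (3617/199): both odd, 199 mod 4 = 3, 3617 mod 4 = 1, so the flip contributes +1; sign now -1
(3617/199): 3617 mod 199 = 35, so (3617/199) = (35/199)
flip (35/199) -> (199/35): both odd, 35 mod 4 = 3, 199 mod 4 = 3, so the flip contributes -1; sign now +1
(199/35): 199 mod 35 = 24, so (199/35) = (24/35)
factor out 2^3: 24 = 2^3·3; with 35 mod 8 = 3, (2/35) = -1; sign now -1; continue with (3/35)
flip (3/35) -> (35/3): both odd, 3 mod 4 = 3, 35 mod 4 = 3, so the flip contributes -1; sign now +1
(35/3): 35 mod 3 = 2, so (35/3) = (2/3)
factor out 2^1: 2 = 2^1·1; with 3 mod 8 = 3, (2/3) = -1; sign now -1; continue with (1/3)
reached (1/3) = 1, so the symbol is -1

-1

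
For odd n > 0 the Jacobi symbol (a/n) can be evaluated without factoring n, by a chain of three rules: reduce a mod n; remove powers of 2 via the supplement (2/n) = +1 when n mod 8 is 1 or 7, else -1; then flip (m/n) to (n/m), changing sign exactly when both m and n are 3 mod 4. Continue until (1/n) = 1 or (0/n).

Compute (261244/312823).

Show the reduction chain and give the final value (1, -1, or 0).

-1

261244 = 2^2·65311; (2/312823) = +1 since 312823 mod 8 = 7, so (261244/312823) = (+1)^2·(65311/312823); sign now +1
reciprocity: (65311/312823) = -1·(312823/65311) since 65311 mod 4 = 3, 312823 mod 4 = 3; sign now -1
(312823/65311) = (51579/65311)   [reduce mod 65311]
reciprocity: (51579/65311) = -1·(65311/51579) since 51579 mod 4 = 3, 65311 mod 4 = 3; sign now +1
(65311/51579) = (13732/51579)   [reduce mod 51579]
13732 = 2^2·3433; (2/51579) = -1 since 51579 mod 8 = 3, so (13732/51579) = (-1)^2·(3433/51579); sign now +1
reciprocity: (3433/51579) = +1·(51579/3433) since 3433 mod 4 = 1, 51579 mod 4 = 3; sign now +1
(51579/3433) = (84/3433)   [reduce mod 3433]
84 = 2^2·21; (2/3433) = +1 since 3433 mod 8 = 1, so (84/3433) = (+1)^2·(21/3433); sign now +1
reciprocity: (21/3433) = +1·(3433/21) since 21 mod 4 = 1, 3433 mod 4 = 1; sign now +1
(3433/21) = (10/21)   [reduce mod 21]
10 = 2^1·5; (2/21) = -1 since 21 mod 8 = 5, so (10/21) = (-1)^1·(5/21); sign now -1
reciprocity: (5/21) = +1·(21/5) since 5 mod 4 = 1, 21 mod 4 = 1; sign now -1
(21/5) = (1/5)   [reduce mod 5]
(1/5) = 1; final value = sign = -1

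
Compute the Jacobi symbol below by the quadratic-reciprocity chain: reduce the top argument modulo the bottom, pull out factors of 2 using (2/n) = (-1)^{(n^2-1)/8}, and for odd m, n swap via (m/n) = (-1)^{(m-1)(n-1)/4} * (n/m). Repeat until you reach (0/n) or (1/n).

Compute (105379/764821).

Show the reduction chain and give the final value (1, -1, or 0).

reciprocity: (105379/764821) = +1·(764821/105379) since 105379 mod 4 = 3, 764821 mod 4 = 1; sign now +1
(764821/105379) = (27168/105379)   [reduce mod 105379]
27168 = 2^5·849; (2/105379) = -1 since 105379 mod 8 = 3, so (27168/105379) = (-1)^5·(849/105379); sign now -1
reciprocity: (849/105379) = +1·(105379/849) since 849 mod 4 = 1, 105379 mod 4 = 3; sign now -1
(105379/849) = (103/849)   [reduce mod 849]
reciprocity: (103/849) = +1·(849/103) since 103 mod 4 = 3, 849 mod 4 = 1; sign now -1
(849/103) = (25/103)   [reduce mod 103]
reciprocity: (25/103) = +1·(103/25) since 25 mod 4 = 1, 103 mod 4 = 3; sign now -1
(103/25) = (3/25)   [reduce mod 25]
reciprocity: (3/25) = +1·(25/3) since 3 mod 4 = 3, 25 mod 4 = 1; sign now -1
(25/3) = (1/3)   [reduce mod 3]
(1/3) = 1; final value = sign = -1

-1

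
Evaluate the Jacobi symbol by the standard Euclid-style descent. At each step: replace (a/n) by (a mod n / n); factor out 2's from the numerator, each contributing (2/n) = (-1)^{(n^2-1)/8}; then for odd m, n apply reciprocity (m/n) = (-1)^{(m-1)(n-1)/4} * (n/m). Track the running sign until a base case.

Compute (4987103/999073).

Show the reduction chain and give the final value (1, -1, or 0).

(4987103/999073) = (990811/999073)   [reduce mod 999073]
reciprocity: (990811/999073) = +1·(999073/990811) since 990811 mod 4 = 3, 999073 mod 4 = 1; sign now +1
(999073/990811) = (8262/990811)   [reduce mod 990811]
8262 = 2^1·4131; (2/990811) = -1 since 990811 mod 8 = 3, so (8262/990811) = (-1)^1·(4131/990811); sign now -1
reciprocity: (4131/990811) = -1·(990811/4131) since 4131 mod 4 = 3, 990811 mod 4 = 3; sign now +1
(990811/4131) = (3502/4131)   [reduce mod 4131]
3502 = 2^1·1751; (2/4131) = -1 since 4131 mod 8 = 3, so (3502/4131) = (-1)^1·(1751/4131); sign now -1
reciprocity: (1751/4131) = -1·(4131/1751) since 1751 mod 4 = 3, 4131 mod 4 = 3; sign now +1
(4131/1751) = (629/1751)   [reduce mod 1751]
reciprocity: (629/1751) = +1·(1751/629) since 629 mod 4 = 1, 1751 mod 4 = 3; sign now +1
(1751/629) = (493/629)   [reduce mod 629]
reciprocity: (493/629) = +1·(629/493) since 493 mod 4 = 1, 629 mod 4 = 1; sign now +1
(629/493) = (136/493)   [reduce mod 493]
136 = 2^3·17; (2/493) = -1 since 493 mod 8 = 5, so (136/493) = (-1)^3·(17/493); sign now -1
reciprocity: (17/493) = +1·(493/17) since 17 mod 4 = 1, 493 mod 4 = 1; sign now -1
(493/17) = (0/17)   [reduce mod 17]
(0/17) = 0   [gcd(a, n) > 1]; final value = 0

0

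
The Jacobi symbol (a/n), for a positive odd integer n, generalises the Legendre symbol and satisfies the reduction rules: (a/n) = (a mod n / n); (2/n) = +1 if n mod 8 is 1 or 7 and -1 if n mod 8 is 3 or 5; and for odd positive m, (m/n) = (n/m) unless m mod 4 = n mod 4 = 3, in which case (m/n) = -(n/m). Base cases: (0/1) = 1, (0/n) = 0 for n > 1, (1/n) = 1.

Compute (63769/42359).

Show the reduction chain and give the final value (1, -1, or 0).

(63769/42359): 63769 mod 42359 = 21410, so (63769/42359) = (21410/42359)
factor out 2^1: 21410 = 2^1·10705; with 42359 mod 8 = 7, (2/42359) = +1; sign now +1; continue with (10705/42359)
flip (10705/42359) -> (42359/10705): both odd, 10705 mod 4 = 1, 42359 mod 4 = 3, so the flip contributes +1; sign now +1
(42359/10705): 42359 mod 10705 = 10244, so (42359/10705) = (10244/10705)
factor out 2^2: 10244 = 2^2·2561; with 10705 mod 8 = 1, (2/10705) = +1; sign now +1; continue with (2561/10705)
flip (2561/10705) -> (10705/2561): both odd, 2561 mod 4 = 1, 10705 mod 4 = 1, so the flip contributes +1; sign now +1
(10705/2561): 10705 mod 2561 = 461, so (10705/2561) = (461/2561)
flip (461/2561) -> (2561/461): both odd, 461 mod 4 = 1, 2561 mod 4 = 1, so the flip contributes +1; sign now +1
(2561/461): 2561 mod 461 = 256, so (2561/461) = (256/461)
factor out 2^8: 256 = 2^8·1; with 461 mod 8 = 5, (2/461) = -1; sign now +1; continue with (1/461)
reached (1/461) = 1, so the symbol is +1

1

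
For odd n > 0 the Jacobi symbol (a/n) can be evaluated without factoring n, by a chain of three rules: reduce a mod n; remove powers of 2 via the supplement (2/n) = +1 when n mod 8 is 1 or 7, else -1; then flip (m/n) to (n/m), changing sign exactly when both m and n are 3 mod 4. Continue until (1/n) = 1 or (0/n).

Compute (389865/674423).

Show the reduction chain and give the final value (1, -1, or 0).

0

reciprocity: (389865/674423) = +1·(674423/389865) since 389865 mod 4 = 1, 674423 mod 4 = 3; sign now +1
(674423/389865) = (284558/389865)   [reduce mod 389865]
284558 = 2^1·142279; (2/389865) = +1 since 389865 mod 8 = 1, so (284558/389865) = (+1)^1·(142279/389865); sign now +1
reciprocity: (142279/389865) = +1·(389865/142279) since 142279 mod 4 = 3, 389865 mod 4 = 1; sign now +1
(389865/142279) = (105307/142279)   [reduce mod 142279]
reciprocity: (105307/142279) = -1·(142279/105307) since 105307 mod 4 = 3, 142279 mod 4 = 3; sign now -1
(142279/105307) = (36972/105307)   [reduce mod 105307]
36972 = 2^2·9243; (2/105307) = -1 since 105307 mod 8 = 3, so (36972/105307) = (-1)^2·(9243/105307); sign now -1
reciprocity: (9243/105307) = -1·(105307/9243) since 9243 mod 4 = 3, 105307 mod 4 = 3; sign now +1
(105307/9243) = (3634/9243)   [reduce mod 9243]
3634 = 2^1·1817; (2/9243) = -1 since 9243 mod 8 = 3, so (3634/9243) = (-1)^1·(1817/9243); sign now -1
reciprocity: (1817/9243) = +1·(9243/1817) since 1817 mod 4 = 1, 9243 mod 4 = 3; sign now -1
(9243/1817) = (158/1817)   [reduce mod 1817]
158 = 2^1·79; (2/1817) = +1 since 1817 mod 8 = 1, so (158/1817) = (+1)^1·(79/1817); sign now -1
reciprocity: (79/1817) = +1·(1817/79) since 79 mod 4 = 3, 1817 mod 4 = 1; sign now -1
(1817/79) = (0/79)   [reduce mod 79]
(0/79) = 0   [gcd(a, n) > 1]; final value = 0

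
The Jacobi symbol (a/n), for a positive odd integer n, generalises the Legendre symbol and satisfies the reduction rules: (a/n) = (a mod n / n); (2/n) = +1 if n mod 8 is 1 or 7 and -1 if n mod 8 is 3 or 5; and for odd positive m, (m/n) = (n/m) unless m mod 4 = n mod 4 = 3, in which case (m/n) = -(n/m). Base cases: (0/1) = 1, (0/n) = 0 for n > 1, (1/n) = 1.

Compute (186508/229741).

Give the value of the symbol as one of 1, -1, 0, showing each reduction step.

1

factor out 2^2: 186508 = 2^2·46627; with 229741 mod 8 = 5, (2/229741) = -1; sign now +1; continue with (46627/229741)
flip (46627/229741) -> (229741/46627): both odd, 46627 mod 4 = 3, 229741 mod 4 = 1, so the flip contributes +1; sign now +1
(229741/46627): 229741 mod 46627 = 43233, so (229741/46627) = (43233/46627)
flip (43233/46627) -> (46627/43233): both odd, 43233 mod 4 = 1, 46627 mod 4 = 3, so the flip contributes +1; sign now +1
(46627/43233): 46627 mod 43233 = 3394, so (46627/43233) = (3394/43233)
factor out 2^1: 3394 = 2^1·1697; with 43233 mod 8 = 1, (2/43233) = +1; sign now +1; continue with (1697/43233)
flip (1697/43233) -> (43233/1697): both odd, 1697 mod 4 = 1, 43233 mod 4 = 1, so the flip contributes +1; sign now +1
(43233/1697): 43233 mod 1697 = 808, so (43233/1697) = (808/1697)
factor out 2^3: 808 = 2^3·101; with 1697 mod 8 = 1, (2/1697) = +1; sign now +1; continue with (101/1697)
flip (101/1697) -> (1697/101): both odd, 101 mod 4 = 1, 1697 mod 4 = 1, so the flip contributes +1; sign now +1
(1697/101): 1697 mod 101 = 81, so (1697/101) = (81/101)
flip (81/101) -> (101/81): both odd, 81 mod 4 = 1, 101 mod 4 = 1, so the flip contributes +1; sign now +1
(101/81): 101 mod 81 = 20, so (101/81) = (20/81)
factor out 2^2: 20 = 2^2·5; with 81 mod 8 = 1, (2/81) = +1; sign now +1; continue with (5/81)
flip (5/81) -> (81/5): both odd, 5 mod 4 = 1, 81 mod 4 = 1, so the flip contributes +1; sign now +1
(81/5): 81 mod 5 = 1, so (81/5) = (1/5)
reached (1/5) = 1, so the symbol is +1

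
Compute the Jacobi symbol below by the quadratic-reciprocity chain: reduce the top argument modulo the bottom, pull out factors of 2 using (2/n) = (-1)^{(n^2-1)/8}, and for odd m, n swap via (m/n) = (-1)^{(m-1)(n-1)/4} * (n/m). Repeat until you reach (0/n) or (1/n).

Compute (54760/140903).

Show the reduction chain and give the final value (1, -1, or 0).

-1

54760 = 2^3·6845; (2/140903) = +1 since 140903 mod 8 = 7, so (54760/140903) = (+1)^3·(6845/140903); sign now +1
reciprocity: (6845/140903) = +1·(140903/6845) since 6845 mod 4 = 1, 140903 mod 4 = 3; sign now +1
(140903/6845) = (4003/6845)   [reduce mod 6845]
reciprocity: (4003/6845) = +1·(6845/4003) since 4003 mod 4 = 3, 6845 mod 4 = 1; sign now +1
(6845/4003) = (2842/4003)   [reduce mod 4003]
2842 = 2^1·1421; (2/4003) = -1 since 4003 mod 8 = 3, so (2842/4003) = (-1)^1·(1421/4003); sign now -1
reciprocity: (1421/4003) = +1·(4003/1421) since 1421 mod 4 = 1, 4003 mod 4 = 3; sign now -1
(4003/1421) = (1161/1421)   [reduce mod 1421]
reciprocity: (1161/1421) = +1·(1421/1161) since 1161 mod 4 = 1, 1421 mod 4 = 1; sign now -1
(1421/1161) = (260/1161)   [reduce mod 1161]
260 = 2^2·65; (2/1161) = +1 since 1161 mod 8 = 1, so (260/1161) = (+1)^2·(65/1161); sign now -1
reciprocity: (65/1161) = +1·(1161/65) since 65 mod 4 = 1, 1161 mod 4 = 1; sign now -1
(1161/65) = (56/65)   [reduce mod 65]
56 = 2^3·7; (2/65) = +1 since 65 mod 8 = 1, so (56/65) = (+1)^3·(7/65); sign now -1
reciprocity: (7/65) = +1·(65/7) since 7 mod 4 = 3, 65 mod 4 = 1; sign now -1
(65/7) = (2/7)   [reduce mod 7]
2 = 2^1·1; (2/7) = +1 since 7 mod 8 = 7, so (2/7) = (+1)^1·(1/7); sign now -1
(1/7) = 1; final value = sign = -1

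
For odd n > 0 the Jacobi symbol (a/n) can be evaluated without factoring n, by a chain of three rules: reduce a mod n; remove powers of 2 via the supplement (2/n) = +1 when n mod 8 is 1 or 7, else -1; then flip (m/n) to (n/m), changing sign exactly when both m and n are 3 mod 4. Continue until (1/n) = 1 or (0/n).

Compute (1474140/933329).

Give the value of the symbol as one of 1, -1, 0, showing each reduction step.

(1474140/933329): 1474140 mod 933329 = 540811, so (1474140/933329) = (540811/933329)
flip (540811/933329) -> (933329/540811): both odd, 540811 mod 4 = 3, 933329 mod 4 = 1, so the flip contributes +1; sign now +1
(933329/540811): 933329 mod 540811 = 392518, so (933329/540811) = (392518/540811)
factor out 2^1: 392518 = 2^1·196259; with 540811 mod 8 = 3, (2/540811) = -1; sign now -1; continue with (196259/540811)
flip (196259/540811) -> (540811/196259): both odd, 196259 mod 4 = 3, 540811 mod 4 = 3, so the flip contributes -1; sign now +1
(540811/196259): 540811 mod 196259 = 148293, so (540811/196259) = (148293/196259)
flip (148293/196259) -> (196259/148293): both odd, 148293 mod 4 = 1, 196259 mod 4 = 3, so the flip contributes +1; sign now +1
(196259/148293): 196259 mod 148293 = 47966, so (196259/148293) = (47966/148293)
factor out 2^1: 47966 = 2^1·23983; with 148293 mod 8 = 5, (2/148293) = -1; sign now -1; continue with (23983/148293)
flip (23983/148293) -> (148293/23983): both odd, 23983 mod 4 = 3, 148293 mod 4 = 1, so the flip contributes +1; sign now -1
(148293/23983): 148293 mod 23983 = 4395, so (148293/23983) = (4395/23983)
flip (4395/23983) -> (23983/4395): both odd, 4395 mod 4 = 3, 23983 mod 4 = 3, so the flip contributes -1; sign now +1
(23983/4395): 23983 mod 4395 = 2008, so (23983/4395) = (2008/4395)
factor out 2^3: 2008 = 2^3·251; with 4395 mod 8 = 3, (2/4395) = -1; sign now -1; continue with (251/4395)
flip (251/4395) -> (4395/251): both odd, 251 mod 4 = 3, 4395 mod 4 = 3, so the flip contributes -1; sign now +1
(4395/251): 4395 mod 251 = 128, so (4395/251) = (128/251)
factor out 2^7: 128 = 2^7·1; with 251 mod 8 = 3, (2/251) = -1; sign now -1; continue with (1/251)
reached (1/251) = 1, so the symbol is -1

-1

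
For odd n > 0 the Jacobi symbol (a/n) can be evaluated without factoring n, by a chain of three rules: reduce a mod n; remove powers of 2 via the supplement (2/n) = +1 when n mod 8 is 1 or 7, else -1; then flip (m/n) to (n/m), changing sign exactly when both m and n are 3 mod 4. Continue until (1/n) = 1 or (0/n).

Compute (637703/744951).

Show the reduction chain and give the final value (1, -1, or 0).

reciprocity: (637703/744951) = -1·(744951/637703) since 637703 mod 4 = 3, 744951 mod 4 = 3; sign now -1
(744951/637703) = (107248/637703)   [reduce mod 637703]
107248 = 2^4·6703; (2/637703) = +1 since 637703 mod 8 = 7, so (107248/637703) = (+1)^4·(6703/637703); sign now -1
reciprocity: (6703/637703) = -1·(637703/6703) since 6703 mod 4 = 3, 637703 mod 4 = 3; sign now +1
(637703/6703) = (918/6703)   [reduce mod 6703]
918 = 2^1·459; (2/6703) = +1 since 6703 mod 8 = 7, so (918/6703) = (+1)^1·(459/6703); sign now +1
reciprocity: (459/6703) = -1·(6703/459) since 459 mod 4 = 3, 6703 mod 4 = 3; sign now -1
(6703/459) = (277/459)   [reduce mod 459]
reciprocity: (277/459) = +1·(459/277) since 277 mod 4 = 1, 459 mod 4 = 3; sign now -1
(459/277) = (182/277)   [reduce mod 277]
182 = 2^1·91; (2/277) = -1 since 277 mod 8 = 5, so (182/277) = (-1)^1·(91/277); sign now +1
reciprocity: (91/277) = +1·(277/91) since 91 mod 4 = 3, 277 mod 4 = 1; sign now +1
(277/91) = (4/91)   [reduce mod 91]
4 = 2^2·1; (2/91) = -1 since 91 mod 8 = 3, so (4/91) = (-1)^2·(1/91); sign now +1
(1/91) = 1; final value = sign = +1

1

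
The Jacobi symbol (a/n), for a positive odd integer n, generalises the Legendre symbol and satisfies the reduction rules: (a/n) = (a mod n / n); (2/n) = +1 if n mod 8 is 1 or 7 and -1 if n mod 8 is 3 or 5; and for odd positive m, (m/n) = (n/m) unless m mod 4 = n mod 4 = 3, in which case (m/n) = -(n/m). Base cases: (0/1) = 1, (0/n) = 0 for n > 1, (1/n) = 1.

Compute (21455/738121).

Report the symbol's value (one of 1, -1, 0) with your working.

1

reciprocity: (21455/738121) = +1·(738121/21455) since 21455 mod 4 = 3, 738121 mod 4 = 1; sign now +1
(738121/21455) = (8651/21455)   [reduce mod 21455]
reciprocity: (8651/21455) = -1·(21455/8651) since 8651 mod 4 = 3, 21455 mod 4 = 3; sign now -1
(21455/8651) = (4153/8651)   [reduce mod 8651]
reciprocity: (4153/8651) = +1·(8651/4153) since 4153 mod 4 = 1, 8651 mod 4 = 3; sign now -1
(8651/4153) = (345/4153)   [reduce mod 4153]
reciprocity: (345/4153) = +1·(4153/345) since 345 mod 4 = 1, 4153 mod 4 = 1; sign now -1
(4153/345) = (13/345)   [reduce mod 345]
reciprocity: (13/345) = +1·(345/13) since 13 mod 4 = 1, 345 mod 4 = 1; sign now -1
(345/13) = (7/13)   [reduce mod 13]
reciprocity: (7/13) = +1·(13/7) since 7 mod 4 = 3, 13 mod 4 = 1; sign now -1
(13/7) = (6/7)   [reduce mod 7]
6 = 2^1·3; (2/7) = +1 since 7 mod 8 = 7, so (6/7) = (+1)^1·(3/7); sign now -1
reciprocity: (3/7) = -1·(7/3) since 3 mod 4 = 3, 7 mod 4 = 3; sign now +1
(7/3) = (1/3)   [reduce mod 3]
(1/3) = 1; final value = sign = +1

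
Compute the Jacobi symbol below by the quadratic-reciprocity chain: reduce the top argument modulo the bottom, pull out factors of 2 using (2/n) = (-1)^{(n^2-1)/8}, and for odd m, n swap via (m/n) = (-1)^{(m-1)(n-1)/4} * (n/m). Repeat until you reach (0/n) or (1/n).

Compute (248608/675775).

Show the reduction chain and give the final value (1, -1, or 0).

factor out 2^5: 248608 = 2^5·7769; with 675775 mod 8 = 7, (2/675775) = +1; sign now +1; continue with (7769/675775)
flip (7769/675775) -> (675775/7769): both odd, 7769 mod 4 = 1, 675775 mod 4 = 3, so the flip contributes +1; sign now +1
(675775/7769): 675775 mod 7769 = 7641, so (675775/7769) = (7641/7769)
flip (7641/7769) -> (7769/7641): both odd, 7641 mod 4 = 1, 7769 mod 4 = 1, so the flip contributes +1; sign now +1
(7769/7641): 7769 mod 7641 = 128, so (7769/7641) = (128/7641)
factor out 2^7: 128 = 2^7·1; with 7641 mod 8 = 1, (2/7641) = +1; sign now +1; continue with (1/7641)
reached (1/7641) = 1, so the symbol is +1

1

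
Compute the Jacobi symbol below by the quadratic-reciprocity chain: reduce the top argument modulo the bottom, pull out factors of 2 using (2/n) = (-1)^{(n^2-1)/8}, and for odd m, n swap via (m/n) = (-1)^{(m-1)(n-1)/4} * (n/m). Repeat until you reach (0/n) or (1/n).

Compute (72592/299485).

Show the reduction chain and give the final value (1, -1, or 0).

factor out 2^4: 72592 = 2^4·4537; with 299485 mod 8 = 5, (2/299485) = -1; sign now +1; continue with (4537/299485)
flip (4537/299485) -> (299485/4537): both odd, 4537 mod 4 = 1, 299485 mod 4 = 1, so the flip contributes +1; sign now +1
(299485/4537): 299485 mod 4537 = 43, so (299485/4537) = (43/4537)
flip (43/4537) -> (4537/43): both odd, 43 mod 4 = 3, 4537 mod 4 = 1, so the flip contributes +1; sign now +1
(4537/43): 4537 mod 43 = 22, so (4537/43) = (22/43)
factor out 2^1: 22 = 2^1·11; with 43 mod 8 = 3, (2/43) = -1; sign now -1; continue with (11/43)
flip (11/43) -> (43/11): both odd, 11 mod 4 = 3, 43 mod 4 = 3, so the flip contributes -1; sign now +1
(43/11): 43 mod 11 = 10, so (43/11) = (10/11)
factor out 2^1: 10 = 2^1·5; with 11 mod 8 = 3, (2/11) = -1; sign now -1; continue with (5/11)
flip (5/11) -> (11/5): both odd, 5 mod 4 = 1, 11 mod 4 = 3, so the flip contributes +1; sign now -1
(11/5): 11 mod 5 = 1, so (11/5) = (1/5)
reached (1/5) = 1, so the symbol is -1

-1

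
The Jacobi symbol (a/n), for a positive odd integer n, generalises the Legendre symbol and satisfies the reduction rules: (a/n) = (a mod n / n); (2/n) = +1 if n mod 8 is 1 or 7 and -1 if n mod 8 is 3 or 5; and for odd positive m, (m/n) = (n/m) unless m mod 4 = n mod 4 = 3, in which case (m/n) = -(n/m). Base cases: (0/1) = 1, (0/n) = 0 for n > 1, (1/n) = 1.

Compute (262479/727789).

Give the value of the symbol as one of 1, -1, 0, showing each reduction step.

flip (262479/727789) -> (727789/262479): both odd, 262479 mod 4 = 3, 727789 mod 4 = 1, so the flip contributes +1; sign now +1
(727789/262479): 727789 mod 262479 = 202831, so (727789/262479) = (202831/262479)
flip (202831/262479) -> (262479/202831): both odd, 202831 mod 4 = 3, 262479 mod 4 = 3, so the flip contributes -1; sign now -1
(262479/202831): 262479 mod 202831 = 59648, so (262479/202831) = (59648/202831)
factor out 2^8: 59648 = 2^8·233; with 202831 mod 8 = 7, (2/202831) = +1; sign now -1; continue with (233/202831)
flip (233/202831) -> (202831/233): both odd, 233 mod 4 = 1, 202831 mod 4 = 3, so the flip contributes +1; sign now -1
(202831/233): 202831 mod 233 = 121, so (202831/233) = (121/233)
flip (121/233) -> (233/121): both odd, 121 mod 4 = 1, 233 mod 4 = 1, so the flip contributes +1; sign now -1
(233/121): 233 mod 121 = 112, so (233/121) = (112/121)
factor out 2^4: 112 = 2^4·7; with 121 mod 8 = 1, (2/121) = +1; sign now -1; continue with (7/121)
flip (7/121) -> (121/7): both odd, 7 mod 4 = 3, 121 mod 4 = 1, so the flip contributes +1; sign now -1
(121/7): 121 mod 7 = 2, so (121/7) = (2/7)
factor out 2^1: 2 = 2^1·1; with 7 mod 8 = 7, (2/7) = +1; sign now -1; continue with (1/7)
reached (1/7) = 1, so the symbol is -1

-1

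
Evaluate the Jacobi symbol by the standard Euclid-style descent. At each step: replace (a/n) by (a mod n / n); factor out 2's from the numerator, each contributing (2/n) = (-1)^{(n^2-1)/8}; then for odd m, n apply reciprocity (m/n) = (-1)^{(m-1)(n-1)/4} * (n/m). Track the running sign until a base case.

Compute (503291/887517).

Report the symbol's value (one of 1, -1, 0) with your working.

reciprocity: (503291/887517) = +1·(887517/503291) since 503291 mod 4 = 3, 887517 mod 4 = 1; sign now +1
(887517/503291) = (384226/503291)   [reduce mod 503291]
384226 = 2^1·192113; (2/503291) = -1 since 503291 mod 8 = 3, so (384226/503291) = (-1)^1·(192113/503291); sign now -1
reciprocity: (192113/503291) = +1·(503291/192113) since 192113 mod 4 = 1, 503291 mod 4 = 3; sign now -1
(503291/192113) = (119065/192113)   [reduce mod 192113]
reciprocity: (119065/192113) = +1·(192113/119065) since 119065 mod 4 = 1, 192113 mod 4 = 1; sign now -1
(192113/119065) = (73048/119065)   [reduce mod 119065]
73048 = 2^3·9131; (2/119065) = +1 since 119065 mod 8 = 1, so (73048/119065) = (+1)^3·(9131/119065); sign now -1
reciprocity: (9131/119065) = +1·(119065/9131) since 9131 mod 4 = 3, 119065 mod 4 = 1; sign now -1
(119065/9131) = (362/9131)   [reduce mod 9131]
362 = 2^1·181; (2/9131) = -1 since 9131 mod 8 = 3, so (362/9131) = (-1)^1·(181/9131); sign now +1
reciprocity: (181/9131) = +1·(9131/181) since 181 mod 4 = 1, 9131 mod 4 = 3; sign now +1
(9131/181) = (81/181)   [reduce mod 181]
reciprocity: (81/181) = +1·(181/81) since 81 mod 4 = 1, 181 mod 4 = 1; sign now +1
(181/81) = (19/81)   [reduce mod 81]
reciprocity: (19/81) = +1·(81/19) since 19 mod 4 = 3, 81 mod 4 = 1; sign now +1
(81/19) = (5/19)   [reduce mod 19]
reciprocity: (5/19) = +1·(19/5) since 5 mod 4 = 1, 19 mod 4 = 3; sign now +1
(19/5) = (4/5)   [reduce mod 5]
4 = 2^2·1; (2/5) = -1 since 5 mod 8 = 5, so (4/5) = (-1)^2·(1/5); sign now +1
(1/5) = 1; final value = sign = +1

1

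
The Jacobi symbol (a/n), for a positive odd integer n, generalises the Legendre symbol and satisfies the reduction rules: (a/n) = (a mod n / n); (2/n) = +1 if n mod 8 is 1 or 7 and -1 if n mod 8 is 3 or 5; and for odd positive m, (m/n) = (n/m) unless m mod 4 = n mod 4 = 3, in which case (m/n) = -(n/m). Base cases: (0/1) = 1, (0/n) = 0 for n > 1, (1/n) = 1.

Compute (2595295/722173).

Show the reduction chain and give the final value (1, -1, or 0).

1

(2595295/722173) = (428776/722173)   [reduce mod 722173]
428776 = 2^3·53597; (2/722173) = -1 since 722173 mod 8 = 5, so (428776/722173) = (-1)^3·(53597/722173); sign now -1
reciprocity: (53597/722173) = +1·(722173/53597) since 53597 mod 4 = 1, 722173 mod 4 = 1; sign now -1
(722173/53597) = (25412/53597)   [reduce mod 53597]
25412 = 2^2·6353; (2/53597) = -1 since 53597 mod 8 = 5, so (25412/53597) = (-1)^2·(6353/53597); sign now -1
reciprocity: (6353/53597) = +1·(53597/6353) since 6353 mod 4 = 1, 53597 mod 4 = 1; sign now -1
(53597/6353) = (2773/6353)   [reduce mod 6353]
reciprocity: (2773/6353) = +1·(6353/2773) since 2773 mod 4 = 1, 6353 mod 4 = 1; sign now -1
(6353/2773) = (807/2773)   [reduce mod 2773]
reciprocity: (807/2773) = +1·(2773/807) since 807 mod 4 = 3, 2773 mod 4 = 1; sign now -1
(2773/807) = (352/807)   [reduce mod 807]
352 = 2^5·11; (2/807) = +1 since 807 mod 8 = 7, so (352/807) = (+1)^5·(11/807); sign now -1
reciprocity: (11/807) = -1·(807/11) since 11 mod 4 = 3, 807 mod 4 = 3; sign now +1
(807/11) = (4/11)   [reduce mod 11]
4 = 2^2·1; (2/11) = -1 since 11 mod 8 = 3, so (4/11) = (-1)^2·(1/11); sign now +1
(1/11) = 1; final value = sign = +1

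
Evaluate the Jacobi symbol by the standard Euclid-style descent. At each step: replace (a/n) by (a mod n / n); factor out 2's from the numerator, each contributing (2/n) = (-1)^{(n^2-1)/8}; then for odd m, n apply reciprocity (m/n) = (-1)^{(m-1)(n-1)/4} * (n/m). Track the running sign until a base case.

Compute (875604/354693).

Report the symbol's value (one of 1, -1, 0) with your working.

(875604/354693) = (166218/354693)   [reduce mod 354693]
166218 = 2^1·83109; (2/354693) = -1 since 354693 mod 8 = 5, so (166218/354693) = (-1)^1·(83109/354693); sign now -1
reciprocity: (83109/354693) = +1·(354693/83109) since 83109 mod 4 = 1, 354693 mod 4 = 1; sign now -1
(354693/83109) = (22257/83109)   [reduce mod 83109]
reciprocity: (22257/83109) = +1·(83109/22257) since 22257 mod 4 = 1, 83109 mod 4 = 1; sign now -1
(83109/22257) = (16338/22257)   [reduce mod 22257]
16338 = 2^1·8169; (2/22257) = +1 since 22257 mod 8 = 1, so (16338/22257) = (+1)^1·(8169/22257); sign now -1
reciprocity: (8169/22257) = +1·(22257/8169) since 8169 mod 4 = 1, 22257 mod 4 = 1; sign now -1
(22257/8169) = (5919/8169)   [reduce mod 8169]
reciprocity: (5919/8169) = +1·(8169/5919) since 5919 mod 4 = 3, 8169 mod 4 = 1; sign now -1
(8169/5919) = (2250/5919)   [reduce mod 5919]
2250 = 2^1·1125; (2/5919) = +1 since 5919 mod 8 = 7, so (2250/5919) = (+1)^1·(1125/5919); sign now -1
reciprocity: (1125/5919) = +1·(5919/1125) since 1125 mod 4 = 1, 5919 mod 4 = 3; sign now -1
(5919/1125) = (294/1125)   [reduce mod 1125]
294 = 2^1·147; (2/1125) = -1 since 1125 mod 8 = 5, so (294/1125) = (-1)^1·(147/1125); sign now +1
reciprocity: (147/1125) = +1·(1125/147) since 147 mod 4 = 3, 1125 mod 4 = 1; sign now +1
(1125/147) = (96/147)   [reduce mod 147]
96 = 2^5·3; (2/147) = -1 since 147 mod 8 = 3, so (96/147) = (-1)^5·(3/147); sign now -1
reciprocity: (3/147) = -1·(147/3) since 3 mod 4 = 3, 147 mod 4 = 3; sign now +1
(147/3) = (0/3)   [reduce mod 3]
(0/3) = 0   [gcd(a, n) > 1]; final value = 0

0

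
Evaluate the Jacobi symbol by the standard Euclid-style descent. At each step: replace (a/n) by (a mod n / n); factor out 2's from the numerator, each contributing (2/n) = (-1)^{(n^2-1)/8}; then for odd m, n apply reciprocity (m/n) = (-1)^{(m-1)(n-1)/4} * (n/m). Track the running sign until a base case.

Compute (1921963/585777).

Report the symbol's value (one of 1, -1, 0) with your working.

(1921963/585777): 1921963 mod 585777 = 164632, so (1921963/585777) = (164632/585777)
factor out 2^3: 164632 = 2^3·20579; with 585777 mod 8 = 1, (2/585777) = +1; sign now +1; continue with (20579/585777)
flip (20579/585777) -> (585777/20579): both odd, 20579 mod 4 = 3, 585777 mod 4 = 1, so the flip contributes +1; sign now +1
(585777/20579): 585777 mod 20579 = 9565, so (585777/20579) = (9565/20579)
flip (9565/20579) -> (20579/9565): both odd, 9565 mod 4 = 1, 20579 mod 4 = 3, so the flip contributes +1; sign now +1
(20579/9565): 20579 mod 9565 = 1449, so (20579/9565) = (1449/9565)
flip (1449/9565) -> (9565/1449): both odd, 1449 mod 4 = 1, 9565 mod 4 = 1, so the flip contributes +1; sign now +1
(9565/1449): 9565 mod 1449 = 871, so (9565/1449) = (871/1449)
flip (871/1449) -> (1449/871): both odd, 871 mod 4 = 3, 1449 mod 4 = 1, so the flip contributes +1; sign now +1
(1449/871): 1449 mod 871 = 578, so (1449/871) = (578/871)
factor out 2^1: 578 = 2^1·289; with 871 mod 8 = 7, (2/871) = +1; sign now +1; continue with (289/871)
flip (289/871) -> (871/289): both odd, 289 mod 4 = 1, 871 mod 4 = 3, so the flip contributes +1; sign now +1
(871/289): 871 mod 289 = 4, so (871/289) = (4/289)
factor out 2^2: 4 = 2^2·1; with 289 mod 8 = 1, (2/289) = +1; sign now +1; continue with (1/289)
reached (1/289) = 1, so the symbol is +1

1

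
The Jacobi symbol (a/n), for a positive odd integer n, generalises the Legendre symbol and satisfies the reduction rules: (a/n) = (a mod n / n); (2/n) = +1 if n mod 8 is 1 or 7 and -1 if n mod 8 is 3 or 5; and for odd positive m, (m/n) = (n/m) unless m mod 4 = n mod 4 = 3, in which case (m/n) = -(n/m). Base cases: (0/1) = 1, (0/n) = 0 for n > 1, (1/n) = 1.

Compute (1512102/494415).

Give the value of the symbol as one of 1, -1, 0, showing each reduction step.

0

(1512102/494415) = (28857/494415)   [reduce mod 494415]
reciprocity: (28857/494415) = +1·(494415/28857) since 28857 mod 4 = 1, 494415 mod 4 = 3; sign now +1
(494415/28857) = (3846/28857)   [reduce mod 28857]
3846 = 2^1·1923; (2/28857) = +1 since 28857 mod 8 = 1, so (3846/28857) = (+1)^1·(1923/28857); sign now +1
reciprocity: (1923/28857) = +1·(28857/1923) since 1923 mod 4 = 3, 28857 mod 4 = 1; sign now +1
(28857/1923) = (12/1923)   [reduce mod 1923]
12 = 2^2·3; (2/1923) = -1 since 1923 mod 8 = 3, so (12/1923) = (-1)^2·(3/1923); sign now +1
reciprocity: (3/1923) = -1·(1923/3) since 3 mod 4 = 3, 1923 mod 4 = 3; sign now -1
(1923/3) = (0/3)   [reduce mod 3]
(0/3) = 0   [gcd(a, n) > 1]; final value = 0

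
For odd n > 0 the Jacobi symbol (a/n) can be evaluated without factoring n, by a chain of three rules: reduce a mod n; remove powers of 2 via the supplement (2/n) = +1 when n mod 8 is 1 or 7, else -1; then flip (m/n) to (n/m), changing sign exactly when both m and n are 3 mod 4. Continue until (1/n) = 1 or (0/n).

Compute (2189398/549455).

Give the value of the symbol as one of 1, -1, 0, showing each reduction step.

(2189398/549455) = (541033/549455)   [reduce mod 549455]
reciprocity: (541033/549455) = +1·(549455/541033) since 541033 mod 4 = 1, 549455 mod 4 = 3; sign now +1
(549455/541033) = (8422/541033)   [reduce mod 541033]
8422 = 2^1·4211; (2/541033) = +1 since 541033 mod 8 = 1, so (8422/541033) = (+1)^1·(4211/541033); sign now +1
reciprocity: (4211/541033) = +1·(541033/4211) since 4211 mod 4 = 3, 541033 mod 4 = 1; sign now +1
(541033/4211) = (2025/4211)   [reduce mod 4211]
reciprocity: (2025/4211) = +1·(4211/2025) since 2025 mod 4 = 1, 4211 mod 4 = 3; sign now +1
(4211/2025) = (161/2025)   [reduce mod 2025]
reciprocity: (161/2025) = +1·(2025/161) since 161 mod 4 = 1, 2025 mod 4 = 1; sign now +1
(2025/161) = (93/161)   [reduce mod 161]
reciprocity: (93/161) = +1·(161/93) since 93 mod 4 = 1, 161 mod 4 = 1; sign now +1
(161/93) = (68/93)   [reduce mod 93]
68 = 2^2·17; (2/93) = -1 since 93 mod 8 = 5, so (68/93) = (-1)^2·(17/93); sign now +1
reciprocity: (17/93) = +1·(93/17) since 17 mod 4 = 1, 93 mod 4 = 1; sign now +1
(93/17) = (8/17)   [reduce mod 17]
8 = 2^3·1; (2/17) = +1 since 17 mod 8 = 1, so (8/17) = (+1)^3·(1/17); sign now +1
(1/17) = 1; final value = sign = +1

1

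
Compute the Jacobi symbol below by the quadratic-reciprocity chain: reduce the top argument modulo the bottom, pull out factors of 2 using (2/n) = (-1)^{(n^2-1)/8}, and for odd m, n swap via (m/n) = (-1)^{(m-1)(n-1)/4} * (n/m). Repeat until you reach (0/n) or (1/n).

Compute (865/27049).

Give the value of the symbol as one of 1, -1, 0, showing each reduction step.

-1

flip (865/27049) -> (27049/865): both odd, 865 mod 4 = 1, 27049 mod 4 = 1, so the flip contributes +1; sign now +1
(27049/865): 27049 mod 865 = 234, so (27049/865) = (234/865)
factor out 2^1: 234 = 2^1·117; with 865 mod 8 = 1, (2/865) = +1; sign now +1; continue with (117/865)
flip (117/865) -> (865/117): both odd, 117 mod 4 = 1, 865 mod 4 = 1, so the flip contributes +1; sign now +1
(865/117): 865 mod 117 = 46, so (865/117) = (46/117)
factor out 2^1: 46 = 2^1·23; with 117 mod 8 = 5, (2/117) = -1; sign now -1; continue with (23/117)
flip (23/117) -> (117/23): both odd, 23 mod 4 = 3, 117 mod 4 = 1, so the flip contributes +1; sign now -1
(117/23): 117 mod 23 = 2, so (117/23) = (2/23)
factor out 2^1: 2 = 2^1·1; with 23 mod 8 = 7, (2/23) = +1; sign now -1; continue with (1/23)
reached (1/23) = 1, so the symbol is -1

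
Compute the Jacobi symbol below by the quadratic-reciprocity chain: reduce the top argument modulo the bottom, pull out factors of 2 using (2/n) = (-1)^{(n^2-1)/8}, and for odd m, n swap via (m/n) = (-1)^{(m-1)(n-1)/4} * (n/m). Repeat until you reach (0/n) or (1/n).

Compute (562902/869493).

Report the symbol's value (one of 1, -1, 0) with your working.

factor out 2^1: 562902 = 2^1·281451; with 869493 mod 8 = 5, (2/869493) = -1; sign now -1; continue with (281451/869493)
flip (281451/869493) -> (869493/281451): both odd, 281451 mod 4 = 3, 869493 mod 4 = 1, so the flip contributes +1; sign now -1
(869493/281451): 869493 mod 281451 = 25140, so (869493/281451) = (25140/281451)
factor out 2^2: 25140 = 2^2·6285; with 281451 mod 8 = 3, (2/281451) = -1; sign now -1; continue with (6285/281451)
flip (6285/281451) -> (281451/6285): both odd, 6285 mod 4 = 1, 281451 mod 4 = 3, so the flip contributes +1; sign now -1
(281451/6285): 281451 mod 6285 = 4911, so (281451/6285) = (4911/6285)
flip (4911/6285) -> (6285/4911): both odd, 4911 mod 4 = 3, 6285 mod 4 = 1, so the flip contributes +1; sign now -1
(6285/4911): 6285 mod 4911 = 1374, so (6285/4911) = (1374/4911)
factor out 2^1: 1374 = 2^1·687; with 4911 mod 8 = 7, (2/4911) = +1; sign now -1; continue with (687/4911)
flip (687/4911) -> (4911/687): both odd, 687 mod 4 = 3, 4911 mod 4 = 3, so the flip contributes -1; sign now +1
(4911/687): 4911 mod 687 = 102, so (4911/687) = (102/687)
factor out 2^1: 102 = 2^1·51; with 687 mod 8 = 7, (2/687) = +1; sign now +1; continue with (51/687)
flip (51/687) -> (687/51): both odd, 51 mod 4 = 3, 687 mod 4 = 3, so the flip contributes -1; sign now -1
(687/51): 687 mod 51 = 24, so (687/51) = (24/51)
factor out 2^3: 24 = 2^3·3; with 51 mod 8 = 3, (2/51) = -1; sign now +1; continue with (3/51)
flip (3/51) -> (51/3): both odd, 3 mod 4 = 3, 51 mod 4 = 3, so the flip contributes -1; sign now -1
(51/3): 51 mod 3 = 0, so (51/3) = (0/3)
reached (0/3); gcd(a, n) > 1, so (0/3) = 0 and the symbol is 0

0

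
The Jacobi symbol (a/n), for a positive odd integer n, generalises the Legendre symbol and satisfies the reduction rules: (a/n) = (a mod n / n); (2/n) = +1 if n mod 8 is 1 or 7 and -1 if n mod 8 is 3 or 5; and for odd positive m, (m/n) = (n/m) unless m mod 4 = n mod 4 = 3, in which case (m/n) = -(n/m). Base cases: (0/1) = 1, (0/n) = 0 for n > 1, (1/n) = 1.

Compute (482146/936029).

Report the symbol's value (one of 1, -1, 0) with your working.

482146 = 2^1·241073; (2/936029) = -1 since 936029 mod 8 = 5, so (482146/936029) = (-1)^1·(241073/936029); sign now -1
reciprocity: (241073/936029) = +1·(936029/241073) since 241073 mod 4 = 1, 936029 mod 4 = 1; sign now -1
(936029/241073) = (212810/241073)   [reduce mod 241073]
212810 = 2^1·106405; (2/241073) = +1 since 241073 mod 8 = 1, so (212810/241073) = (+1)^1·(106405/241073); sign now -1
reciprocity: (106405/241073) = +1·(241073/106405) since 106405 mod 4 = 1, 241073 mod 4 = 1; sign now -1
(241073/106405) = (28263/106405)   [reduce mod 106405]
reciprocity: (28263/106405) = +1·(106405/28263) since 28263 mod 4 = 3, 106405 mod 4 = 1; sign now -1
(106405/28263) = (21616/28263)   [reduce mod 28263]
21616 = 2^4·1351; (2/28263) = +1 since 28263 mod 8 = 7, so (21616/28263) = (+1)^4·(1351/28263); sign now -1
reciprocity: (1351/28263) = -1·(28263/1351) since 1351 mod 4 = 3, 28263 mod 4 = 3; sign now +1
(28263/1351) = (1243/1351)   [reduce mod 1351]
reciprocity: (1243/1351) = -1·(1351/1243) since 1243 mod 4 = 3, 1351 mod 4 = 3; sign now -1
(1351/1243) = (108/1243)   [reduce mod 1243]
108 = 2^2·27; (2/1243) = -1 since 1243 mod 8 = 3, so (108/1243) = (-1)^2·(27/1243); sign now -1
reciprocity: (27/1243) = -1·(1243/27) since 27 mod 4 = 3, 1243 mod 4 = 3; sign now +1
(1243/27) = (1/27)   [reduce mod 27]
(1/27) = 1; final value = sign = +1

1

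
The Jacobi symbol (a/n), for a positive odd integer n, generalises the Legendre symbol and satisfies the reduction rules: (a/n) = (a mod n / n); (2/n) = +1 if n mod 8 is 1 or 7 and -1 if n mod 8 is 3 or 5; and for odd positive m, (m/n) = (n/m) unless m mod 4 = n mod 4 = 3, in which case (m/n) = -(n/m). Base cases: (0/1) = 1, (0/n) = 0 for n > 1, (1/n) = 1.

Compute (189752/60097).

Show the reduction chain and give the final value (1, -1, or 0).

(189752/60097): 189752 mod 60097 = 9461, so (189752/60097) = (9461/60097)
flip (9461/60097) -> (60097/9461): both odd, 9461 mod 4 = 1, 60097 mod 4 = 1, so the flip contributes +1; sign now +1
(60097/9461): 60097 mod 9461 = 3331, so (60097/9461) = (3331/9461)
flip (3331/9461) -> (9461/3331): both odd, 3331 mod 4 = 3, 9461 mod 4 = 1, so the flip contributes +1; sign now +1
(9461/3331): 9461 mod 3331 = 2799, so (9461/3331) = (2799/3331)
flip (2799/3331) -> (3331/2799): both odd, 2799 mod 4 = 3, 3331 mod 4 = 3, so the flip contributes -1; sign now -1
(3331/2799): 3331 mod 2799 = 532, so (3331/2799) = (532/2799)
factor out 2^2: 532 = 2^2·133; with 2799 mod 8 = 7, (2/2799) = +1; sign now -1; continue with (133/2799)
flip (133/2799) -> (2799/133): both odd, 133 mod 4 = 1, 2799 mod 4 = 3, so the flip contributes +1; sign now -1
(2799/133): 2799 mod 133 = 6, so (2799/133) = (6/133)
factor out 2^1: 6 = 2^1·3; with 133 mod 8 = 5, (2/133) = -1; sign now +1; continue with (3/133)
flip (3/133) -> (133/3): both odd, 3 mod 4 = 3, 133 mod 4 = 1, so the flip contributes +1; sign now +1
(133/3): 133 mod 3 = 1, so (133/3) = (1/3)
reached (1/3) = 1, so the symbol is +1

1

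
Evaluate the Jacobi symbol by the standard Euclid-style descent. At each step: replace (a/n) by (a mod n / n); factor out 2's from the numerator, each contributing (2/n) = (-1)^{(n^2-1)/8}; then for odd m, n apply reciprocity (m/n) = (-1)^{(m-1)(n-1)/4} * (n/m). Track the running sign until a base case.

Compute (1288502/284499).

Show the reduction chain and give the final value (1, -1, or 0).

1

(1288502/284499) = (150506/284499)   [reduce mod 284499]
150506 = 2^1·75253; (2/284499) = -1 since 284499 mod 8 = 3, so (150506/284499) = (-1)^1·(75253/284499); sign now -1
reciprocity: (75253/284499) = +1·(284499/75253) since 75253 mod 4 = 1, 284499 mod 4 = 3; sign now -1
(284499/75253) = (58740/75253)   [reduce mod 75253]
58740 = 2^2·14685; (2/75253) = -1 since 75253 mod 8 = 5, so (58740/75253) = (-1)^2·(14685/75253); sign now -1
reciprocity: (14685/75253) = +1·(75253/14685) since 14685 mod 4 = 1, 75253 mod 4 = 1; sign now -1
(75253/14685) = (1828/14685)   [reduce mod 14685]
1828 = 2^2·457; (2/14685) = -1 since 14685 mod 8 = 5, so (1828/14685) = (-1)^2·(457/14685); sign now -1
reciprocity: (457/14685) = +1·(14685/457) since 457 mod 4 = 1, 14685 mod 4 = 1; sign now -1
(14685/457) = (61/457)   [reduce mod 457]
reciprocity: (61/457) = +1·(457/61) since 61 mod 4 = 1, 457 mod 4 = 1; sign now -1
(457/61) = (30/61)   [reduce mod 61]
30 = 2^1·15; (2/61) = -1 since 61 mod 8 = 5, so (30/61) = (-1)^1·(15/61); sign now +1
reciprocity: (15/61) = +1·(61/15) since 15 mod 4 = 3, 61 mod 4 = 1; sign now +1
(61/15) = (1/15)   [reduce mod 15]
(1/15) = 1; final value = sign = +1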